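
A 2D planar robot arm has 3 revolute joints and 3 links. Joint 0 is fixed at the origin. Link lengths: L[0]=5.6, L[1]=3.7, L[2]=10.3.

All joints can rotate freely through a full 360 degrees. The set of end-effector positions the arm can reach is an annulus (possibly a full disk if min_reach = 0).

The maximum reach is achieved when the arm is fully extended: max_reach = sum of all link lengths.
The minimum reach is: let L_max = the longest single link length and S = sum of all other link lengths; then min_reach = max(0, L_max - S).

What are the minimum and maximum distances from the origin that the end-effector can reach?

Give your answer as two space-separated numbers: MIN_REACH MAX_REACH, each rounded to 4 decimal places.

Link lengths: [5.6, 3.7, 10.3]
max_reach = 5.6 + 3.7 + 10.3 = 19.6
L_max = max([5.6, 3.7, 10.3]) = 10.3
S (sum of others) = 19.6 - 10.3 = 9.3
min_reach = max(0, 10.3 - 9.3) = max(0, 1) = 1

Answer: 1.0000 19.6000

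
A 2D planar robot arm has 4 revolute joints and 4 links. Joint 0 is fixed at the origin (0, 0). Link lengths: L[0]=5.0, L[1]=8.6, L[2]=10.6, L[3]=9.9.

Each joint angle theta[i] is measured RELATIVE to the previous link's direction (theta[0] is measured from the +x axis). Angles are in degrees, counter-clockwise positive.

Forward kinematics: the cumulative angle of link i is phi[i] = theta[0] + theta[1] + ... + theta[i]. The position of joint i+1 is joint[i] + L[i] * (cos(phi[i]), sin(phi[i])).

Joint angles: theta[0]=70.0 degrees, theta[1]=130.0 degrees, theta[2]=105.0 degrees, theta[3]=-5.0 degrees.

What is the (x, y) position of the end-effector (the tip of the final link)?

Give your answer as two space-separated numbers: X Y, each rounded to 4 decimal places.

Answer: 4.6587 -15.4996

Derivation:
joint[0] = (0.0000, 0.0000)  (base)
link 0: phi[0] = 70 = 70 deg
  cos(70 deg) = 0.3420, sin(70 deg) = 0.9397
  joint[1] = (0.0000, 0.0000) + 5 * (0.3420, 0.9397) = (0.0000 + 1.7101, 0.0000 + 4.6985) = (1.7101, 4.6985)
link 1: phi[1] = 70 + 130 = 200 deg
  cos(200 deg) = -0.9397, sin(200 deg) = -0.3420
  joint[2] = (1.7101, 4.6985) + 8.6 * (-0.9397, -0.3420) = (1.7101 + -8.0814, 4.6985 + -2.9414) = (-6.3713, 1.7571)
link 2: phi[2] = 70 + 130 + 105 = 305 deg
  cos(305 deg) = 0.5736, sin(305 deg) = -0.8192
  joint[3] = (-6.3713, 1.7571) + 10.6 * (0.5736, -0.8192) = (-6.3713 + 6.0799, 1.7571 + -8.6830) = (-0.2913, -6.9259)
link 3: phi[3] = 70 + 130 + 105 + -5 = 300 deg
  cos(300 deg) = 0.5000, sin(300 deg) = -0.8660
  joint[4] = (-0.2913, -6.9259) + 9.9 * (0.5000, -0.8660) = (-0.2913 + 4.9500, -6.9259 + -8.5737) = (4.6587, -15.4996)
End effector: (4.6587, -15.4996)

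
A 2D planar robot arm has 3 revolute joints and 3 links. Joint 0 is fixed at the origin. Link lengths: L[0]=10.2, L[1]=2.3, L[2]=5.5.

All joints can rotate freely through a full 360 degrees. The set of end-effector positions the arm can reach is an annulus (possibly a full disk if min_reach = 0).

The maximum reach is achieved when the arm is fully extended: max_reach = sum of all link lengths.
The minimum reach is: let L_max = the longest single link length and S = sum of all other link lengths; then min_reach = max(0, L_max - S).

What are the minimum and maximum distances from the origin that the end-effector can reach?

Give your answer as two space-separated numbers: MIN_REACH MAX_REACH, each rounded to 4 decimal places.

Answer: 2.4000 18.0000

Derivation:
Link lengths: [10.2, 2.3, 5.5]
max_reach = 10.2 + 2.3 + 5.5 = 18
L_max = max([10.2, 2.3, 5.5]) = 10.2
S (sum of others) = 18 - 10.2 = 7.8
min_reach = max(0, 10.2 - 7.8) = max(0, 2.4) = 2.4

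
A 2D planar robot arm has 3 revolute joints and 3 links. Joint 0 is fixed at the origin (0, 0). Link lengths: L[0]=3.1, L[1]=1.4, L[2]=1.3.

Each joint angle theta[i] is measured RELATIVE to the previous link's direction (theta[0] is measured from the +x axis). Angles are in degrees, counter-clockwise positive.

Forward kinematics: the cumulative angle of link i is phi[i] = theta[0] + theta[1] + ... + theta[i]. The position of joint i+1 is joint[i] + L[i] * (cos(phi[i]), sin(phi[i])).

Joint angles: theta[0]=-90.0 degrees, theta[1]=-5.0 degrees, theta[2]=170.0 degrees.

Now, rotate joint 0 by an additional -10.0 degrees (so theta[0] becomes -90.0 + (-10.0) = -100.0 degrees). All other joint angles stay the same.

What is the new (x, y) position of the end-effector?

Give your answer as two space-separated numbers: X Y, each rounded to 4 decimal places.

Answer: -0.3513 -3.2270

Derivation:
joint[0] = (0.0000, 0.0000)  (base)
link 0: phi[0] = -100 = -100 deg
  cos(-100 deg) = -0.1736, sin(-100 deg) = -0.9848
  joint[1] = (0.0000, 0.0000) + 3.1 * (-0.1736, -0.9848) = (0.0000 + -0.5383, 0.0000 + -3.0529) = (-0.5383, -3.0529)
link 1: phi[1] = -100 + -5 = -105 deg
  cos(-105 deg) = -0.2588, sin(-105 deg) = -0.9659
  joint[2] = (-0.5383, -3.0529) + 1.4 * (-0.2588, -0.9659) = (-0.5383 + -0.3623, -3.0529 + -1.3523) = (-0.9007, -4.4052)
link 2: phi[2] = -100 + -5 + 170 = 65 deg
  cos(65 deg) = 0.4226, sin(65 deg) = 0.9063
  joint[3] = (-0.9007, -4.4052) + 1.3 * (0.4226, 0.9063) = (-0.9007 + 0.5494, -4.4052 + 1.1782) = (-0.3513, -3.2270)
End effector: (-0.3513, -3.2270)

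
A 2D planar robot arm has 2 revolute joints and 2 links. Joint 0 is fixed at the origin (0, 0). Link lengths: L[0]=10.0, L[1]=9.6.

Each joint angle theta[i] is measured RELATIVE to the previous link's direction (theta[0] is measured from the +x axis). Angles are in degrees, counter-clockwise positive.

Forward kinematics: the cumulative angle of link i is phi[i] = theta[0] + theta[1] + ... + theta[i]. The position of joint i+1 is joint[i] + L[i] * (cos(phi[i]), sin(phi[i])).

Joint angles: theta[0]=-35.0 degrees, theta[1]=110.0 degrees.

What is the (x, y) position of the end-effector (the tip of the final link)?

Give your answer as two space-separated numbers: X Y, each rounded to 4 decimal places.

Answer: 10.6762 3.5371

Derivation:
joint[0] = (0.0000, 0.0000)  (base)
link 0: phi[0] = -35 = -35 deg
  cos(-35 deg) = 0.8192, sin(-35 deg) = -0.5736
  joint[1] = (0.0000, 0.0000) + 10 * (0.8192, -0.5736) = (0.0000 + 8.1915, 0.0000 + -5.7358) = (8.1915, -5.7358)
link 1: phi[1] = -35 + 110 = 75 deg
  cos(75 deg) = 0.2588, sin(75 deg) = 0.9659
  joint[2] = (8.1915, -5.7358) + 9.6 * (0.2588, 0.9659) = (8.1915 + 2.4847, -5.7358 + 9.2729) = (10.6762, 3.5371)
End effector: (10.6762, 3.5371)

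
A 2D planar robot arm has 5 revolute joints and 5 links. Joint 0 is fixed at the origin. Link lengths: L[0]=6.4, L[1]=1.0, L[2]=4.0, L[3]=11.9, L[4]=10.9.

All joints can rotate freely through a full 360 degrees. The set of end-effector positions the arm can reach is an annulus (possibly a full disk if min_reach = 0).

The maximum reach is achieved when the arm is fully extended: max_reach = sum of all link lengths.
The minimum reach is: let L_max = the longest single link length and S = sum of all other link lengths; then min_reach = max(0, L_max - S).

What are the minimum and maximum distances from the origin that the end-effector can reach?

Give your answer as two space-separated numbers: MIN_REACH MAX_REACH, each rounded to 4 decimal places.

Answer: 0.0000 34.2000

Derivation:
Link lengths: [6.4, 1.0, 4.0, 11.9, 10.9]
max_reach = 6.4 + 1 + 4 + 11.9 + 10.9 = 34.2
L_max = max([6.4, 1.0, 4.0, 11.9, 10.9]) = 11.9
S (sum of others) = 34.2 - 11.9 = 22.3
min_reach = max(0, 11.9 - 22.3) = max(0, -10.4) = 0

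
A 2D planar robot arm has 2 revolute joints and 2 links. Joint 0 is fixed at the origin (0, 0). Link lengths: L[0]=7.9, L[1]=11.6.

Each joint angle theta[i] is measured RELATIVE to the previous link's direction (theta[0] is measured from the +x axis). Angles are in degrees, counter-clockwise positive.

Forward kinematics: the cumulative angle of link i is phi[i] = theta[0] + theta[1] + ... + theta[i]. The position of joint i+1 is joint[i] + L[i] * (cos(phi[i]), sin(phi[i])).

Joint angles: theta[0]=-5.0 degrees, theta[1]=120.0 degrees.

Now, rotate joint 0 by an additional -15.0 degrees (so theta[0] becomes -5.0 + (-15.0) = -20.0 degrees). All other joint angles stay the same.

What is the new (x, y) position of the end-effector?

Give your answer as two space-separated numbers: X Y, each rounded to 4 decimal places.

joint[0] = (0.0000, 0.0000)  (base)
link 0: phi[0] = -20 = -20 deg
  cos(-20 deg) = 0.9397, sin(-20 deg) = -0.3420
  joint[1] = (0.0000, 0.0000) + 7.9 * (0.9397, -0.3420) = (0.0000 + 7.4236, 0.0000 + -2.7020) = (7.4236, -2.7020)
link 1: phi[1] = -20 + 120 = 100 deg
  cos(100 deg) = -0.1736, sin(100 deg) = 0.9848
  joint[2] = (7.4236, -2.7020) + 11.6 * (-0.1736, 0.9848) = (7.4236 + -2.0143, -2.7020 + 11.4238) = (5.4093, 8.7218)
End effector: (5.4093, 8.7218)

Answer: 5.4093 8.7218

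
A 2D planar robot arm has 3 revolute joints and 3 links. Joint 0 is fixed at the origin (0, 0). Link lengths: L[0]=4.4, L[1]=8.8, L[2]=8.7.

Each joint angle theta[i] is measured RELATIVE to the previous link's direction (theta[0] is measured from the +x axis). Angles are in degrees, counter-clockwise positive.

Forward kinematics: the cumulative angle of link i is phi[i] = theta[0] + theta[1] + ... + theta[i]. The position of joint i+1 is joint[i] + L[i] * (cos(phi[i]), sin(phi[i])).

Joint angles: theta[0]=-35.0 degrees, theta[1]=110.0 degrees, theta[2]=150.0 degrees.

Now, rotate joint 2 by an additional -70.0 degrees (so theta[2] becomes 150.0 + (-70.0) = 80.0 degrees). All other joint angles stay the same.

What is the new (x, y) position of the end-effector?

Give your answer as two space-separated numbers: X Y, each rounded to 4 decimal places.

Answer: -2.0030 9.6532

Derivation:
joint[0] = (0.0000, 0.0000)  (base)
link 0: phi[0] = -35 = -35 deg
  cos(-35 deg) = 0.8192, sin(-35 deg) = -0.5736
  joint[1] = (0.0000, 0.0000) + 4.4 * (0.8192, -0.5736) = (0.0000 + 3.6043, 0.0000 + -2.5237) = (3.6043, -2.5237)
link 1: phi[1] = -35 + 110 = 75 deg
  cos(75 deg) = 0.2588, sin(75 deg) = 0.9659
  joint[2] = (3.6043, -2.5237) + 8.8 * (0.2588, 0.9659) = (3.6043 + 2.2776, -2.5237 + 8.5001) = (5.8819, 5.9764)
link 2: phi[2] = -35 + 110 + 80 = 155 deg
  cos(155 deg) = -0.9063, sin(155 deg) = 0.4226
  joint[3] = (5.8819, 5.9764) + 8.7 * (-0.9063, 0.4226) = (5.8819 + -7.8849, 5.9764 + 3.6768) = (-2.0030, 9.6532)
End effector: (-2.0030, 9.6532)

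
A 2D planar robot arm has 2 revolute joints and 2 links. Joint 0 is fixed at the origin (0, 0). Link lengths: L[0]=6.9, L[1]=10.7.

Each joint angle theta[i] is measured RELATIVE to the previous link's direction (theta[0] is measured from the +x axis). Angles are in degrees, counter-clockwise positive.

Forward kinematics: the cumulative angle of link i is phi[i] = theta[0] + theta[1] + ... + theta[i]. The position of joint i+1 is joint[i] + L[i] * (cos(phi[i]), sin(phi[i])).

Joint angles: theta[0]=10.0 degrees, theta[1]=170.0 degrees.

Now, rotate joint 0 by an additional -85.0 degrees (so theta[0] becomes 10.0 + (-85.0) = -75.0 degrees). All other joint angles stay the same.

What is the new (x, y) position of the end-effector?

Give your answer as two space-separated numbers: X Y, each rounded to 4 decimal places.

joint[0] = (0.0000, 0.0000)  (base)
link 0: phi[0] = -75 = -75 deg
  cos(-75 deg) = 0.2588, sin(-75 deg) = -0.9659
  joint[1] = (0.0000, 0.0000) + 6.9 * (0.2588, -0.9659) = (0.0000 + 1.7859, 0.0000 + -6.6649) = (1.7859, -6.6649)
link 1: phi[1] = -75 + 170 = 95 deg
  cos(95 deg) = -0.0872, sin(95 deg) = 0.9962
  joint[2] = (1.7859, -6.6649) + 10.7 * (-0.0872, 0.9962) = (1.7859 + -0.9326, -6.6649 + 10.6593) = (0.8533, 3.9944)
End effector: (0.8533, 3.9944)

Answer: 0.8533 3.9944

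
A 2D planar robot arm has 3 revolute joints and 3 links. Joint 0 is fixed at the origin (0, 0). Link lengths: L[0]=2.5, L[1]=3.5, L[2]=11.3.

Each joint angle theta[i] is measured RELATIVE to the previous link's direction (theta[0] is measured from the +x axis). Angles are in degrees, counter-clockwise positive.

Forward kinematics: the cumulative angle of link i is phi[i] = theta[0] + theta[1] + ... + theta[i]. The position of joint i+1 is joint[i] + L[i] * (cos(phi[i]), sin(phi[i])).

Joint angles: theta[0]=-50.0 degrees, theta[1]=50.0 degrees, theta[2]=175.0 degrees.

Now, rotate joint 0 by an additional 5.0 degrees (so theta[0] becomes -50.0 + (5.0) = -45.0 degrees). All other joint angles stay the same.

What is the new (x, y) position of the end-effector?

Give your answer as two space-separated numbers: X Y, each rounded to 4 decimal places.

joint[0] = (0.0000, 0.0000)  (base)
link 0: phi[0] = -45 = -45 deg
  cos(-45 deg) = 0.7071, sin(-45 deg) = -0.7071
  joint[1] = (0.0000, 0.0000) + 2.5 * (0.7071, -0.7071) = (0.0000 + 1.7678, 0.0000 + -1.7678) = (1.7678, -1.7678)
link 1: phi[1] = -45 + 50 = 5 deg
  cos(5 deg) = 0.9962, sin(5 deg) = 0.0872
  joint[2] = (1.7678, -1.7678) + 3.5 * (0.9962, 0.0872) = (1.7678 + 3.4867, -1.7678 + 0.3050) = (5.2544, -1.4627)
link 2: phi[2] = -45 + 50 + 175 = 180 deg
  cos(180 deg) = -1.0000, sin(180 deg) = 0.0000
  joint[3] = (5.2544, -1.4627) + 11.3 * (-1.0000, 0.0000) = (5.2544 + -11.3000, -1.4627 + 0.0000) = (-6.0456, -1.4627)
End effector: (-6.0456, -1.4627)

Answer: -6.0456 -1.4627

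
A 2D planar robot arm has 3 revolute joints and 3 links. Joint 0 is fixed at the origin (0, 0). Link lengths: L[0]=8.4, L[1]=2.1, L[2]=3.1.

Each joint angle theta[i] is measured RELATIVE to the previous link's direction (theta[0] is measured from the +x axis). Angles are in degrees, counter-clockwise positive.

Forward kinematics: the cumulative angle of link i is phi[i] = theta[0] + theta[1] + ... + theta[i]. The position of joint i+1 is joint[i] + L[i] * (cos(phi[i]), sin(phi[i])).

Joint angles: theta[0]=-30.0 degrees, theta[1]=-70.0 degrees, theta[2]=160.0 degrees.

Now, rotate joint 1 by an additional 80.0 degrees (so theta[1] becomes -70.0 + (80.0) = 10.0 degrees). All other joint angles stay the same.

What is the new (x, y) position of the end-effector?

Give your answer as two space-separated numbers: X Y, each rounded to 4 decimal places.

Answer: 6.8732 -2.9256

Derivation:
joint[0] = (0.0000, 0.0000)  (base)
link 0: phi[0] = -30 = -30 deg
  cos(-30 deg) = 0.8660, sin(-30 deg) = -0.5000
  joint[1] = (0.0000, 0.0000) + 8.4 * (0.8660, -0.5000) = (0.0000 + 7.2746, 0.0000 + -4.2000) = (7.2746, -4.2000)
link 1: phi[1] = -30 + 10 = -20 deg
  cos(-20 deg) = 0.9397, sin(-20 deg) = -0.3420
  joint[2] = (7.2746, -4.2000) + 2.1 * (0.9397, -0.3420) = (7.2746 + 1.9734, -4.2000 + -0.7182) = (9.2480, -4.9182)
link 2: phi[2] = -30 + 10 + 160 = 140 deg
  cos(140 deg) = -0.7660, sin(140 deg) = 0.6428
  joint[3] = (9.2480, -4.9182) + 3.1 * (-0.7660, 0.6428) = (9.2480 + -2.3747, -4.9182 + 1.9926) = (6.8732, -2.9256)
End effector: (6.8732, -2.9256)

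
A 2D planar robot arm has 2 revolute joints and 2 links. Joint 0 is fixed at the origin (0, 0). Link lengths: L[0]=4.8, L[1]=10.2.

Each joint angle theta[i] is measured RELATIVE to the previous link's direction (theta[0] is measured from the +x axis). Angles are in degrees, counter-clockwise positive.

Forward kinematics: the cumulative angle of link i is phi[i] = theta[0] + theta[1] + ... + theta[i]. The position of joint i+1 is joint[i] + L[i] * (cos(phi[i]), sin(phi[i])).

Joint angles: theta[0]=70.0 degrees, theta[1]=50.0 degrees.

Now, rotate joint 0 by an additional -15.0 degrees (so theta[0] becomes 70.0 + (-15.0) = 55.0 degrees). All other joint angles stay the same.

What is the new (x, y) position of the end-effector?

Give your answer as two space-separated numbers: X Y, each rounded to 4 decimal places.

Answer: 0.1132 13.7844

Derivation:
joint[0] = (0.0000, 0.0000)  (base)
link 0: phi[0] = 55 = 55 deg
  cos(55 deg) = 0.5736, sin(55 deg) = 0.8192
  joint[1] = (0.0000, 0.0000) + 4.8 * (0.5736, 0.8192) = (0.0000 + 2.7532, 0.0000 + 3.9319) = (2.7532, 3.9319)
link 1: phi[1] = 55 + 50 = 105 deg
  cos(105 deg) = -0.2588, sin(105 deg) = 0.9659
  joint[2] = (2.7532, 3.9319) + 10.2 * (-0.2588, 0.9659) = (2.7532 + -2.6400, 3.9319 + 9.8524) = (0.1132, 13.7844)
End effector: (0.1132, 13.7844)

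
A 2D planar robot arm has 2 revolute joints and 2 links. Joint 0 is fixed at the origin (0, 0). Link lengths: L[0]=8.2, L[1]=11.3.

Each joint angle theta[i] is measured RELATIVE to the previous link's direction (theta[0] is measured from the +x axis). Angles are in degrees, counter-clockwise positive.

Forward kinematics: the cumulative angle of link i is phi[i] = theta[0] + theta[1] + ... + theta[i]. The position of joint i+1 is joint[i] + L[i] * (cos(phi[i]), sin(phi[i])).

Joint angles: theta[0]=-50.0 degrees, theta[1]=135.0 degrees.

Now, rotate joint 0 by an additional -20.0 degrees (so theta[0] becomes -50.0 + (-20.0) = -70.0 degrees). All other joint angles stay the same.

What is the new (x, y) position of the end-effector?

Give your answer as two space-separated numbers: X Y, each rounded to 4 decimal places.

joint[0] = (0.0000, 0.0000)  (base)
link 0: phi[0] = -70 = -70 deg
  cos(-70 deg) = 0.3420, sin(-70 deg) = -0.9397
  joint[1] = (0.0000, 0.0000) + 8.2 * (0.3420, -0.9397) = (0.0000 + 2.8046, 0.0000 + -7.7055) = (2.8046, -7.7055)
link 1: phi[1] = -70 + 135 = 65 deg
  cos(65 deg) = 0.4226, sin(65 deg) = 0.9063
  joint[2] = (2.8046, -7.7055) + 11.3 * (0.4226, 0.9063) = (2.8046 + 4.7756, -7.7055 + 10.2413) = (7.5802, 2.5358)
End effector: (7.5802, 2.5358)

Answer: 7.5802 2.5358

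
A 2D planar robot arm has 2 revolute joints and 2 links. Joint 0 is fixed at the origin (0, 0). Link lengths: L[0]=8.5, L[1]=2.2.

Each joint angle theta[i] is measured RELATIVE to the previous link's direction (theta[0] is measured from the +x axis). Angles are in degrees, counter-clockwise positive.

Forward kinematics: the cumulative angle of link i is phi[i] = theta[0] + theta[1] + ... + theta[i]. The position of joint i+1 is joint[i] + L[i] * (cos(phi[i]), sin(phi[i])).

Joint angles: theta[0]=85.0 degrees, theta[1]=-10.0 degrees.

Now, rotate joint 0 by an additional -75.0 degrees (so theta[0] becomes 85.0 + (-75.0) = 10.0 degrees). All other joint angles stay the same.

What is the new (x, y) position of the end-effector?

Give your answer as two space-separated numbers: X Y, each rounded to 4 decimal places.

joint[0] = (0.0000, 0.0000)  (base)
link 0: phi[0] = 10 = 10 deg
  cos(10 deg) = 0.9848, sin(10 deg) = 0.1736
  joint[1] = (0.0000, 0.0000) + 8.5 * (0.9848, 0.1736) = (0.0000 + 8.3709, 0.0000 + 1.4760) = (8.3709, 1.4760)
link 1: phi[1] = 10 + -10 = 0 deg
  cos(0 deg) = 1.0000, sin(0 deg) = 0.0000
  joint[2] = (8.3709, 1.4760) + 2.2 * (1.0000, 0.0000) = (8.3709 + 2.2000, 1.4760 + 0.0000) = (10.5709, 1.4760)
End effector: (10.5709, 1.4760)

Answer: 10.5709 1.4760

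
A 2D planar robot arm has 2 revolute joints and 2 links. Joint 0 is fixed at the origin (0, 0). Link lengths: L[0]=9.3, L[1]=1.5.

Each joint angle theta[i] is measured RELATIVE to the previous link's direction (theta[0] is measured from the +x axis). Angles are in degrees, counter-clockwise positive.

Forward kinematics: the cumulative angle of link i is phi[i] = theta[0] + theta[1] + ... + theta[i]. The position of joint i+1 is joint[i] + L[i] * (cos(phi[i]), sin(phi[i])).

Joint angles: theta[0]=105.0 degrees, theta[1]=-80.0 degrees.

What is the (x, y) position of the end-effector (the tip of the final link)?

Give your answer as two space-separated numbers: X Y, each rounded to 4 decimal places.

joint[0] = (0.0000, 0.0000)  (base)
link 0: phi[0] = 105 = 105 deg
  cos(105 deg) = -0.2588, sin(105 deg) = 0.9659
  joint[1] = (0.0000, 0.0000) + 9.3 * (-0.2588, 0.9659) = (0.0000 + -2.4070, 0.0000 + 8.9831) = (-2.4070, 8.9831)
link 1: phi[1] = 105 + -80 = 25 deg
  cos(25 deg) = 0.9063, sin(25 deg) = 0.4226
  joint[2] = (-2.4070, 8.9831) + 1.5 * (0.9063, 0.4226) = (-2.4070 + 1.3595, 8.9831 + 0.6339) = (-1.0476, 9.6170)
End effector: (-1.0476, 9.6170)

Answer: -1.0476 9.6170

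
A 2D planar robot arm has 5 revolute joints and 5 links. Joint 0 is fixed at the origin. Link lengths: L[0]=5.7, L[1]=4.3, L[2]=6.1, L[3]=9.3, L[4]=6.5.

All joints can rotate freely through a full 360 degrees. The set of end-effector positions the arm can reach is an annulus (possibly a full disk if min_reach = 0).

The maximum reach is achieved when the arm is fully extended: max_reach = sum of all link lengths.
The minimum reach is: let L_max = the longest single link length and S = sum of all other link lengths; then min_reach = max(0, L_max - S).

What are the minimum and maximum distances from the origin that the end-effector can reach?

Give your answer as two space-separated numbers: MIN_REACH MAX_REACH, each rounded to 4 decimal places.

Answer: 0.0000 31.9000

Derivation:
Link lengths: [5.7, 4.3, 6.1, 9.3, 6.5]
max_reach = 5.7 + 4.3 + 6.1 + 9.3 + 6.5 = 31.9
L_max = max([5.7, 4.3, 6.1, 9.3, 6.5]) = 9.3
S (sum of others) = 31.9 - 9.3 = 22.6
min_reach = max(0, 9.3 - 22.6) = max(0, -13.3) = 0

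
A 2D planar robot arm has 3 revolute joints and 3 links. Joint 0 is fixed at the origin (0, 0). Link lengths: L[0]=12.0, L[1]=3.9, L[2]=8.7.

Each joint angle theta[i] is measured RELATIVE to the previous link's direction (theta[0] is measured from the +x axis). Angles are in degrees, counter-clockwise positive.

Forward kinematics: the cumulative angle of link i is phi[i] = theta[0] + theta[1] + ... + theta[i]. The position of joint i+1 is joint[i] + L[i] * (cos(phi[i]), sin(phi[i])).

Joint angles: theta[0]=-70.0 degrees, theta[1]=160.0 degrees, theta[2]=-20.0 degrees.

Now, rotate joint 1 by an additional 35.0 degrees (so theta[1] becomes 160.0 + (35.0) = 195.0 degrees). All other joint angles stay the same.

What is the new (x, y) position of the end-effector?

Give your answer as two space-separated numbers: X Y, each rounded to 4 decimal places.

joint[0] = (0.0000, 0.0000)  (base)
link 0: phi[0] = -70 = -70 deg
  cos(-70 deg) = 0.3420, sin(-70 deg) = -0.9397
  joint[1] = (0.0000, 0.0000) + 12 * (0.3420, -0.9397) = (0.0000 + 4.1042, 0.0000 + -11.2763) = (4.1042, -11.2763)
link 1: phi[1] = -70 + 195 = 125 deg
  cos(125 deg) = -0.5736, sin(125 deg) = 0.8192
  joint[2] = (4.1042, -11.2763) + 3.9 * (-0.5736, 0.8192) = (4.1042 + -2.2369, -11.2763 + 3.1947) = (1.8673, -8.0816)
link 2: phi[2] = -70 + 195 + -20 = 105 deg
  cos(105 deg) = -0.2588, sin(105 deg) = 0.9659
  joint[3] = (1.8673, -8.0816) + 8.7 * (-0.2588, 0.9659) = (1.8673 + -2.2517, -8.0816 + 8.4036) = (-0.3844, 0.3219)
End effector: (-0.3844, 0.3219)

Answer: -0.3844 0.3219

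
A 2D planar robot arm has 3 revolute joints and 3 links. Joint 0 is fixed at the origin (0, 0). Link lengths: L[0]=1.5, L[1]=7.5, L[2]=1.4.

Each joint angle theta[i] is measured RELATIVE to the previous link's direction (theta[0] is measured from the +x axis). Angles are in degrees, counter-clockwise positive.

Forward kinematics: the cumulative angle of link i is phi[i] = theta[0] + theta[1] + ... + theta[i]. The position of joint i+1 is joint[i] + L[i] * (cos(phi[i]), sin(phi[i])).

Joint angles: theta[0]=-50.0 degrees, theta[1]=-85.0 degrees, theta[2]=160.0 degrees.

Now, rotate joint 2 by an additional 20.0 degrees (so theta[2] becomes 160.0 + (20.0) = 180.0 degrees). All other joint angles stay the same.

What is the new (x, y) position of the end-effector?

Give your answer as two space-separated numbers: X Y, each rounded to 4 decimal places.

Answer: -3.3492 -5.4624

Derivation:
joint[0] = (0.0000, 0.0000)  (base)
link 0: phi[0] = -50 = -50 deg
  cos(-50 deg) = 0.6428, sin(-50 deg) = -0.7660
  joint[1] = (0.0000, 0.0000) + 1.5 * (0.6428, -0.7660) = (0.0000 + 0.9642, 0.0000 + -1.1491) = (0.9642, -1.1491)
link 1: phi[1] = -50 + -85 = -135 deg
  cos(-135 deg) = -0.7071, sin(-135 deg) = -0.7071
  joint[2] = (0.9642, -1.1491) + 7.5 * (-0.7071, -0.7071) = (0.9642 + -5.3033, -1.1491 + -5.3033) = (-4.3391, -6.4524)
link 2: phi[2] = -50 + -85 + 180 = 45 deg
  cos(45 deg) = 0.7071, sin(45 deg) = 0.7071
  joint[3] = (-4.3391, -6.4524) + 1.4 * (0.7071, 0.7071) = (-4.3391 + 0.9899, -6.4524 + 0.9899) = (-3.3492, -5.4624)
End effector: (-3.3492, -5.4624)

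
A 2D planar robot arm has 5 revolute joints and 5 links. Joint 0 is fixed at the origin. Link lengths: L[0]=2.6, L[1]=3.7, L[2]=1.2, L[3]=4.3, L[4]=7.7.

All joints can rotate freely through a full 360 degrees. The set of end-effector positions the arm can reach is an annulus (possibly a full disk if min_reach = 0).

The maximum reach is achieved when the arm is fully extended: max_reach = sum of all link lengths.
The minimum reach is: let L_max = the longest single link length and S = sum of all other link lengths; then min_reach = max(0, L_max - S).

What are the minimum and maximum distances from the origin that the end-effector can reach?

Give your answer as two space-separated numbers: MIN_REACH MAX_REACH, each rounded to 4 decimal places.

Answer: 0.0000 19.5000

Derivation:
Link lengths: [2.6, 3.7, 1.2, 4.3, 7.7]
max_reach = 2.6 + 3.7 + 1.2 + 4.3 + 7.7 = 19.5
L_max = max([2.6, 3.7, 1.2, 4.3, 7.7]) = 7.7
S (sum of others) = 19.5 - 7.7 = 11.8
min_reach = max(0, 7.7 - 11.8) = max(0, -4.1) = 0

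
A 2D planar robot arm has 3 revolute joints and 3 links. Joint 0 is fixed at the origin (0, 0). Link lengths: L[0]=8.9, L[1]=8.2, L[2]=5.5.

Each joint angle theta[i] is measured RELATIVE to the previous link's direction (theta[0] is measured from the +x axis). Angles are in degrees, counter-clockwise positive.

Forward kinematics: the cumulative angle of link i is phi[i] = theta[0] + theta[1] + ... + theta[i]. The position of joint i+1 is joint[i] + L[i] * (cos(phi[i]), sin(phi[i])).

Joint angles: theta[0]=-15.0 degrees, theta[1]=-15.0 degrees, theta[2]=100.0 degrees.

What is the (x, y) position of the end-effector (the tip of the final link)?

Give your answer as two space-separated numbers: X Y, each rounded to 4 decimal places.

joint[0] = (0.0000, 0.0000)  (base)
link 0: phi[0] = -15 = -15 deg
  cos(-15 deg) = 0.9659, sin(-15 deg) = -0.2588
  joint[1] = (0.0000, 0.0000) + 8.9 * (0.9659, -0.2588) = (0.0000 + 8.5967, 0.0000 + -2.3035) = (8.5967, -2.3035)
link 1: phi[1] = -15 + -15 = -30 deg
  cos(-30 deg) = 0.8660, sin(-30 deg) = -0.5000
  joint[2] = (8.5967, -2.3035) + 8.2 * (0.8660, -0.5000) = (8.5967 + 7.1014, -2.3035 + -4.1000) = (15.6981, -6.4035)
link 2: phi[2] = -15 + -15 + 100 = 70 deg
  cos(70 deg) = 0.3420, sin(70 deg) = 0.9397
  joint[3] = (15.6981, -6.4035) + 5.5 * (0.3420, 0.9397) = (15.6981 + 1.8811, -6.4035 + 5.1683) = (17.5793, -1.2352)
End effector: (17.5793, -1.2352)

Answer: 17.5793 -1.2352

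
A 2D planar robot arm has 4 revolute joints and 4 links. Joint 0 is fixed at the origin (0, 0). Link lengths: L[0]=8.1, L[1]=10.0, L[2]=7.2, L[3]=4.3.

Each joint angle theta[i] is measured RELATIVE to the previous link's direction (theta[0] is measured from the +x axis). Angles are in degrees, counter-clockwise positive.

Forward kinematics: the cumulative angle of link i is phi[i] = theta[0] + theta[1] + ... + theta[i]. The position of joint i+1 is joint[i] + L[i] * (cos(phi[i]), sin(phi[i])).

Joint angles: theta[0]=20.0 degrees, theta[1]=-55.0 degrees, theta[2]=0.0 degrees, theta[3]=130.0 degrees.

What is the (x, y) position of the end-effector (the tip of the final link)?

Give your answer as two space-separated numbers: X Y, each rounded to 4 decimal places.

Answer: 21.3262 -2.8115

Derivation:
joint[0] = (0.0000, 0.0000)  (base)
link 0: phi[0] = 20 = 20 deg
  cos(20 deg) = 0.9397, sin(20 deg) = 0.3420
  joint[1] = (0.0000, 0.0000) + 8.1 * (0.9397, 0.3420) = (0.0000 + 7.6115, 0.0000 + 2.7704) = (7.6115, 2.7704)
link 1: phi[1] = 20 + -55 = -35 deg
  cos(-35 deg) = 0.8192, sin(-35 deg) = -0.5736
  joint[2] = (7.6115, 2.7704) + 10 * (0.8192, -0.5736) = (7.6115 + 8.1915, 2.7704 + -5.7358) = (15.8030, -2.9654)
link 2: phi[2] = 20 + -55 + 0 = -35 deg
  cos(-35 deg) = 0.8192, sin(-35 deg) = -0.5736
  joint[3] = (15.8030, -2.9654) + 7.2 * (0.8192, -0.5736) = (15.8030 + 5.8979, -2.9654 + -4.1298) = (21.7009, -7.0952)
link 3: phi[3] = 20 + -55 + 0 + 130 = 95 deg
  cos(95 deg) = -0.0872, sin(95 deg) = 0.9962
  joint[4] = (21.7009, -7.0952) + 4.3 * (-0.0872, 0.9962) = (21.7009 + -0.3748, -7.0952 + 4.2836) = (21.3262, -2.8115)
End effector: (21.3262, -2.8115)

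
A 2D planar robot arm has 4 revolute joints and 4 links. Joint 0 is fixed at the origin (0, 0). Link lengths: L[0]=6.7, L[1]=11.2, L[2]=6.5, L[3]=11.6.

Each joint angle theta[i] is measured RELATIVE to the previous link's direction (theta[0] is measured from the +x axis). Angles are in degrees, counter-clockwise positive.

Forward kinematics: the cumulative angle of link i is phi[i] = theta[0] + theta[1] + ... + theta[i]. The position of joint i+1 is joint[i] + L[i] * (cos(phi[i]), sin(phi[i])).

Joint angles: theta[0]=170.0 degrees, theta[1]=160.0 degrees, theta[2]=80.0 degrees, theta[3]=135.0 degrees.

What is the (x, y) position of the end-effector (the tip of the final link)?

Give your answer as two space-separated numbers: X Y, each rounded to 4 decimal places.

Answer: -4.2765 -0.4683

Derivation:
joint[0] = (0.0000, 0.0000)  (base)
link 0: phi[0] = 170 = 170 deg
  cos(170 deg) = -0.9848, sin(170 deg) = 0.1736
  joint[1] = (0.0000, 0.0000) + 6.7 * (-0.9848, 0.1736) = (0.0000 + -6.5982, 0.0000 + 1.1634) = (-6.5982, 1.1634)
link 1: phi[1] = 170 + 160 = 330 deg
  cos(330 deg) = 0.8660, sin(330 deg) = -0.5000
  joint[2] = (-6.5982, 1.1634) + 11.2 * (0.8660, -0.5000) = (-6.5982 + 9.6995, 1.1634 + -5.6000) = (3.1013, -4.4366)
link 2: phi[2] = 170 + 160 + 80 = 410 deg
  cos(410 deg) = 0.6428, sin(410 deg) = 0.7660
  joint[3] = (3.1013, -4.4366) + 6.5 * (0.6428, 0.7660) = (3.1013 + 4.1781, -4.4366 + 4.9793) = (7.2794, 0.5427)
link 3: phi[3] = 170 + 160 + 80 + 135 = 545 deg
  cos(545 deg) = -0.9962, sin(545 deg) = -0.0872
  joint[4] = (7.2794, 0.5427) + 11.6 * (-0.9962, -0.0872) = (7.2794 + -11.5559, 0.5427 + -1.0110) = (-4.2765, -0.4683)
End effector: (-4.2765, -0.4683)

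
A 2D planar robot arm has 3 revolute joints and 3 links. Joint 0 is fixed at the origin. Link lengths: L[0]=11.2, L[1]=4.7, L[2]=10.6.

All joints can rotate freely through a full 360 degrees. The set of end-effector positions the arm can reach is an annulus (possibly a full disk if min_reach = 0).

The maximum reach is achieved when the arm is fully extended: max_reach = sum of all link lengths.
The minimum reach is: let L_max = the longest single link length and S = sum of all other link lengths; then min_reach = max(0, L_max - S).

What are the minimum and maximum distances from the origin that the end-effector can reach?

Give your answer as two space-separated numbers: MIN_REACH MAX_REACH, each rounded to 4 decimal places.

Answer: 0.0000 26.5000

Derivation:
Link lengths: [11.2, 4.7, 10.6]
max_reach = 11.2 + 4.7 + 10.6 = 26.5
L_max = max([11.2, 4.7, 10.6]) = 11.2
S (sum of others) = 26.5 - 11.2 = 15.3
min_reach = max(0, 11.2 - 15.3) = max(0, -4.1) = 0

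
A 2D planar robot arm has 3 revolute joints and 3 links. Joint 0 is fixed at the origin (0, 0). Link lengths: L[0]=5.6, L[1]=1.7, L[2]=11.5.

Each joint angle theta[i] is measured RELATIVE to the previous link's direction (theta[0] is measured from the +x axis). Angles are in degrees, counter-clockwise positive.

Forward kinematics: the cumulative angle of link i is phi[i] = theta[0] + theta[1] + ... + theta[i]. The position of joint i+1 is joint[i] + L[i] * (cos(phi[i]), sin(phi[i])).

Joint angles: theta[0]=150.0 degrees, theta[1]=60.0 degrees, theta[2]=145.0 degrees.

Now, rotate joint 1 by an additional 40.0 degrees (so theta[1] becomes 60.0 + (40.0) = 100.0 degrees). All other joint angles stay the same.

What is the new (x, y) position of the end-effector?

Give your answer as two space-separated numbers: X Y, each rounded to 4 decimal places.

Answer: 3.9891 7.7987

Derivation:
joint[0] = (0.0000, 0.0000)  (base)
link 0: phi[0] = 150 = 150 deg
  cos(150 deg) = -0.8660, sin(150 deg) = 0.5000
  joint[1] = (0.0000, 0.0000) + 5.6 * (-0.8660, 0.5000) = (0.0000 + -4.8497, 0.0000 + 2.8000) = (-4.8497, 2.8000)
link 1: phi[1] = 150 + 100 = 250 deg
  cos(250 deg) = -0.3420, sin(250 deg) = -0.9397
  joint[2] = (-4.8497, 2.8000) + 1.7 * (-0.3420, -0.9397) = (-4.8497 + -0.5814, 2.8000 + -1.5975) = (-5.4312, 1.2025)
link 2: phi[2] = 150 + 100 + 145 = 395 deg
  cos(395 deg) = 0.8192, sin(395 deg) = 0.5736
  joint[3] = (-5.4312, 1.2025) + 11.5 * (0.8192, 0.5736) = (-5.4312 + 9.4202, 1.2025 + 6.5961) = (3.9891, 7.7987)
End effector: (3.9891, 7.7987)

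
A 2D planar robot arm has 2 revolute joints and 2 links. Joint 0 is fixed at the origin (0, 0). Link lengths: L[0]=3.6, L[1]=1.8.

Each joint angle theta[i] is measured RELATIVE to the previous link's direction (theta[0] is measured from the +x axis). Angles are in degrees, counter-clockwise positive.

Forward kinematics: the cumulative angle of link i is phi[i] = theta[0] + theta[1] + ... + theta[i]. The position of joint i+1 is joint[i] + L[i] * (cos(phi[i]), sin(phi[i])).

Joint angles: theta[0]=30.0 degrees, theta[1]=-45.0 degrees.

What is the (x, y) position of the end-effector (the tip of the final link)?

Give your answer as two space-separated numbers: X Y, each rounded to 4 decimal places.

Answer: 4.8564 1.3341

Derivation:
joint[0] = (0.0000, 0.0000)  (base)
link 0: phi[0] = 30 = 30 deg
  cos(30 deg) = 0.8660, sin(30 deg) = 0.5000
  joint[1] = (0.0000, 0.0000) + 3.6 * (0.8660, 0.5000) = (0.0000 + 3.1177, 0.0000 + 1.8000) = (3.1177, 1.8000)
link 1: phi[1] = 30 + -45 = -15 deg
  cos(-15 deg) = 0.9659, sin(-15 deg) = -0.2588
  joint[2] = (3.1177, 1.8000) + 1.8 * (0.9659, -0.2588) = (3.1177 + 1.7387, 1.8000 + -0.4659) = (4.8564, 1.3341)
End effector: (4.8564, 1.3341)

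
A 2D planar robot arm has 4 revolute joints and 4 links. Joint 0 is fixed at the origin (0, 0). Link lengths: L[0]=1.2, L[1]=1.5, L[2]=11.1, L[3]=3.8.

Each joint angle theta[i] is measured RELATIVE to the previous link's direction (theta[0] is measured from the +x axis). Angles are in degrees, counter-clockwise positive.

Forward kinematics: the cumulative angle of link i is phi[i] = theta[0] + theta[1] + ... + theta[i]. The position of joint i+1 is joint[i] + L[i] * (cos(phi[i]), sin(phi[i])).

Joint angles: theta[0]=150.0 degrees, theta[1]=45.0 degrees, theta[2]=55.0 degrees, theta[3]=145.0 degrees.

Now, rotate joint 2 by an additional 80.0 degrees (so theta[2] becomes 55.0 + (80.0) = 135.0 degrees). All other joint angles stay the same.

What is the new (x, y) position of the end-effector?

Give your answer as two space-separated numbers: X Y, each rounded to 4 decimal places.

joint[0] = (0.0000, 0.0000)  (base)
link 0: phi[0] = 150 = 150 deg
  cos(150 deg) = -0.8660, sin(150 deg) = 0.5000
  joint[1] = (0.0000, 0.0000) + 1.2 * (-0.8660, 0.5000) = (0.0000 + -1.0392, 0.0000 + 0.6000) = (-1.0392, 0.6000)
link 1: phi[1] = 150 + 45 = 195 deg
  cos(195 deg) = -0.9659, sin(195 deg) = -0.2588
  joint[2] = (-1.0392, 0.6000) + 1.5 * (-0.9659, -0.2588) = (-1.0392 + -1.4489, 0.6000 + -0.3882) = (-2.4881, 0.2118)
link 2: phi[2] = 150 + 45 + 135 = 330 deg
  cos(330 deg) = 0.8660, sin(330 deg) = -0.5000
  joint[3] = (-2.4881, 0.2118) + 11.1 * (0.8660, -0.5000) = (-2.4881 + 9.6129, 0.2118 + -5.5500) = (7.1248, -5.3382)
link 3: phi[3] = 150 + 45 + 135 + 145 = 475 deg
  cos(475 deg) = -0.4226, sin(475 deg) = 0.9063
  joint[4] = (7.1248, -5.3382) + 3.8 * (-0.4226, 0.9063) = (7.1248 + -1.6059, -5.3382 + 3.4440) = (5.5188, -1.8943)
End effector: (5.5188, -1.8943)

Answer: 5.5188 -1.8943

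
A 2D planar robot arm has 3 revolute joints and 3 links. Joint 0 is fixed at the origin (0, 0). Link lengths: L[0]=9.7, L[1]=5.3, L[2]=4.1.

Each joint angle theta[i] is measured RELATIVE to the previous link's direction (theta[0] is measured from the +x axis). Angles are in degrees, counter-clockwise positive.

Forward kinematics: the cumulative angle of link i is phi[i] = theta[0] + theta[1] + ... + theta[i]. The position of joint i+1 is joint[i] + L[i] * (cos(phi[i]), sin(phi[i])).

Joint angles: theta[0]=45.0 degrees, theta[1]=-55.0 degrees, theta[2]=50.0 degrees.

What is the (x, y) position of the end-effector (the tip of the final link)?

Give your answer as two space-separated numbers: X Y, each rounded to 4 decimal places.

joint[0] = (0.0000, 0.0000)  (base)
link 0: phi[0] = 45 = 45 deg
  cos(45 deg) = 0.7071, sin(45 deg) = 0.7071
  joint[1] = (0.0000, 0.0000) + 9.7 * (0.7071, 0.7071) = (0.0000 + 6.8589, 0.0000 + 6.8589) = (6.8589, 6.8589)
link 1: phi[1] = 45 + -55 = -10 deg
  cos(-10 deg) = 0.9848, sin(-10 deg) = -0.1736
  joint[2] = (6.8589, 6.8589) + 5.3 * (0.9848, -0.1736) = (6.8589 + 5.2195, 6.8589 + -0.9203) = (12.0784, 5.9386)
link 2: phi[2] = 45 + -55 + 50 = 40 deg
  cos(40 deg) = 0.7660, sin(40 deg) = 0.6428
  joint[3] = (12.0784, 5.9386) + 4.1 * (0.7660, 0.6428) = (12.0784 + 3.1408, 5.9386 + 2.6354) = (15.2192, 8.5740)
End effector: (15.2192, 8.5740)

Answer: 15.2192 8.5740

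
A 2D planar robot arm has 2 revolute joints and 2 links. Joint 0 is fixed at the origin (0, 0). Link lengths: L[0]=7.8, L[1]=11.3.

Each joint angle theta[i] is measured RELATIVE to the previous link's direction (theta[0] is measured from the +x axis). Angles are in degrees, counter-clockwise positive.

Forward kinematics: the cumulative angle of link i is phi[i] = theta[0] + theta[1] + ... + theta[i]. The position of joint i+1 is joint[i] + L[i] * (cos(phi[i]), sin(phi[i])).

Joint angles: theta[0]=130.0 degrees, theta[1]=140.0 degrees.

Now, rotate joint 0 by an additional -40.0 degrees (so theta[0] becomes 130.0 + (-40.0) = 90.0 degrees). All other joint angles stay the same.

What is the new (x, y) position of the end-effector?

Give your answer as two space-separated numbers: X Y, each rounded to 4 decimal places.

Answer: -7.2635 -0.8563

Derivation:
joint[0] = (0.0000, 0.0000)  (base)
link 0: phi[0] = 90 = 90 deg
  cos(90 deg) = 0.0000, sin(90 deg) = 1.0000
  joint[1] = (0.0000, 0.0000) + 7.8 * (0.0000, 1.0000) = (0.0000 + 0.0000, 0.0000 + 7.8000) = (0.0000, 7.8000)
link 1: phi[1] = 90 + 140 = 230 deg
  cos(230 deg) = -0.6428, sin(230 deg) = -0.7660
  joint[2] = (0.0000, 7.8000) + 11.3 * (-0.6428, -0.7660) = (0.0000 + -7.2635, 7.8000 + -8.6563) = (-7.2635, -0.8563)
End effector: (-7.2635, -0.8563)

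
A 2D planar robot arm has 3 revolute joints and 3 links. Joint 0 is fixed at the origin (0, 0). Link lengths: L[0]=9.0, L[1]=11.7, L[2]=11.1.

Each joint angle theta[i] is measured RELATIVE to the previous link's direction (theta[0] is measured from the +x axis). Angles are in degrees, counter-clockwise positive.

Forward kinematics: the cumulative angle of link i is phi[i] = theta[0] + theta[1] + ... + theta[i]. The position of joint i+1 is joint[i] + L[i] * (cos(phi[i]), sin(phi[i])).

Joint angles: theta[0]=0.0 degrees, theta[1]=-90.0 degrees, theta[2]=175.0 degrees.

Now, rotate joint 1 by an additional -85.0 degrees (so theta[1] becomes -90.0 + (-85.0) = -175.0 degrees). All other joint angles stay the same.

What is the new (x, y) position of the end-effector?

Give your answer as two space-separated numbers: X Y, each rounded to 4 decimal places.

joint[0] = (0.0000, 0.0000)  (base)
link 0: phi[0] = 0 = 0 deg
  cos(0 deg) = 1.0000, sin(0 deg) = 0.0000
  joint[1] = (0.0000, 0.0000) + 9 * (1.0000, 0.0000) = (0.0000 + 9.0000, 0.0000 + 0.0000) = (9.0000, 0.0000)
link 1: phi[1] = 0 + -175 = -175 deg
  cos(-175 deg) = -0.9962, sin(-175 deg) = -0.0872
  joint[2] = (9.0000, 0.0000) + 11.7 * (-0.9962, -0.0872) = (9.0000 + -11.6555, 0.0000 + -1.0197) = (-2.6555, -1.0197)
link 2: phi[2] = 0 + -175 + 175 = 0 deg
  cos(0 deg) = 1.0000, sin(0 deg) = 0.0000
  joint[3] = (-2.6555, -1.0197) + 11.1 * (1.0000, 0.0000) = (-2.6555 + 11.1000, -1.0197 + 0.0000) = (8.4445, -1.0197)
End effector: (8.4445, -1.0197)

Answer: 8.4445 -1.0197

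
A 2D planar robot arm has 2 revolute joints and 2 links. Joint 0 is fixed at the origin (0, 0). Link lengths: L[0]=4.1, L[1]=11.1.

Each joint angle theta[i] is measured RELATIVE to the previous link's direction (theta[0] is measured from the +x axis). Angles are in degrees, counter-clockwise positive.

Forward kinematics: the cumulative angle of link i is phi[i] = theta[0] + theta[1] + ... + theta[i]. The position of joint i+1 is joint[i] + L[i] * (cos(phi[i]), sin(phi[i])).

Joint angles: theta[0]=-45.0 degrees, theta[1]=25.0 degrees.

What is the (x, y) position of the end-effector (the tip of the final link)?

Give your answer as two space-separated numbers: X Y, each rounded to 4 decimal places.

Answer: 13.3297 -6.6956

Derivation:
joint[0] = (0.0000, 0.0000)  (base)
link 0: phi[0] = -45 = -45 deg
  cos(-45 deg) = 0.7071, sin(-45 deg) = -0.7071
  joint[1] = (0.0000, 0.0000) + 4.1 * (0.7071, -0.7071) = (0.0000 + 2.8991, 0.0000 + -2.8991) = (2.8991, -2.8991)
link 1: phi[1] = -45 + 25 = -20 deg
  cos(-20 deg) = 0.9397, sin(-20 deg) = -0.3420
  joint[2] = (2.8991, -2.8991) + 11.1 * (0.9397, -0.3420) = (2.8991 + 10.4306, -2.8991 + -3.7964) = (13.3297, -6.6956)
End effector: (13.3297, -6.6956)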